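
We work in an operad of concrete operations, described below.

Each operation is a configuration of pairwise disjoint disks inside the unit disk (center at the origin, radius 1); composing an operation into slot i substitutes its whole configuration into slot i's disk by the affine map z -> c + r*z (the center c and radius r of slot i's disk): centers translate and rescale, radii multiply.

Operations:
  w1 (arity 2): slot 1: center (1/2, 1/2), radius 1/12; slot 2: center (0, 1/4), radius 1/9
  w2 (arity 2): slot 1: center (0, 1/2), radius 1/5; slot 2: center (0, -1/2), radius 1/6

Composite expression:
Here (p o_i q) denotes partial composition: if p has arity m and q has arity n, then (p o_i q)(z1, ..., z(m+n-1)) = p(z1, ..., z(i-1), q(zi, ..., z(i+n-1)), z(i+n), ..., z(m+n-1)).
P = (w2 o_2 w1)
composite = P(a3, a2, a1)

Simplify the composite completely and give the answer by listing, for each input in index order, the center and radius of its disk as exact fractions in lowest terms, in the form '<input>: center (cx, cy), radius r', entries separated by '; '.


a1: center (0, -11/24), radius 1/54; a2: center (1/12, -5/12), radius 1/72; a3: center (0, 1/2), radius 1/5

Affine substitution under w2: radii multiply and a-centers shift.
a3 passes through 1 substitution, ending at center (0, 1/2), radius 1/5
a2 passes through 2 substitutions, ending at center (1/12, -5/12), radius 1/72
a1 passes through 2 substitutions, ending at center (0, -11/24), radius 1/54


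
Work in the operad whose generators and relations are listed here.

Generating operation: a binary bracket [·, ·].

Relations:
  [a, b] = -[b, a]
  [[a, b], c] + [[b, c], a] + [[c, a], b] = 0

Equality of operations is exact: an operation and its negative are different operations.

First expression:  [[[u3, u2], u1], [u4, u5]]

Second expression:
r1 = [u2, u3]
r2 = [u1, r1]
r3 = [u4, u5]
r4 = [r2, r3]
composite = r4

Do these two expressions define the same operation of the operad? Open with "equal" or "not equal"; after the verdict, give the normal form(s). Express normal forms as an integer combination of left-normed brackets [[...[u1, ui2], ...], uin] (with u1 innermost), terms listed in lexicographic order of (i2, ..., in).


equal: each reduces to [[[[u1, u2], u3], u4], u5] - [[[[u1, u2], u3], u5], u4] - [[[[u1, u3], u2], u4], u5] + [[[[u1, u3], u2], u5], u4]


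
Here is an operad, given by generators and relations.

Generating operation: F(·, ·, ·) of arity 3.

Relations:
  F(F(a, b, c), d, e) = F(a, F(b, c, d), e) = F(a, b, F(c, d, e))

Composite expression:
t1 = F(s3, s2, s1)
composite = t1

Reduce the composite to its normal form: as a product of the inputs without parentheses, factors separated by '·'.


s3 · s2 · s1

The F-tree's shape is irrelevant; the s-reading-order decides.
F(s3, s2, s1) collapses to s3 · s2 · s1


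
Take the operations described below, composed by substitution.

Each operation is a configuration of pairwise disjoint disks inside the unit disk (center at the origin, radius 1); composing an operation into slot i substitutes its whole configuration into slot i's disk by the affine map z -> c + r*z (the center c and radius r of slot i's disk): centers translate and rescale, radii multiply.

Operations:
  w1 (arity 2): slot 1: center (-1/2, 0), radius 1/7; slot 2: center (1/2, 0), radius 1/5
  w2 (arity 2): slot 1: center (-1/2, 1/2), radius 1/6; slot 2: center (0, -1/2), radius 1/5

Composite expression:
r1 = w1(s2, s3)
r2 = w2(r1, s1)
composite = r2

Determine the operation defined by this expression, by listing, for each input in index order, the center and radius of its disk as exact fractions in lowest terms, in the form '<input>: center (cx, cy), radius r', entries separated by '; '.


Affine substitution under w2: radii multiply and s-centers shift.
s2 passes through 2 substitutions, ending at center (-7/12, 1/2), radius 1/42
s3 passes through 2 substitutions, ending at center (-5/12, 1/2), radius 1/30
s1 passes through 1 substitution, ending at center (0, -1/2), radius 1/5

s1: center (0, -1/2), radius 1/5; s2: center (-7/12, 1/2), radius 1/42; s3: center (-5/12, 1/2), radius 1/30


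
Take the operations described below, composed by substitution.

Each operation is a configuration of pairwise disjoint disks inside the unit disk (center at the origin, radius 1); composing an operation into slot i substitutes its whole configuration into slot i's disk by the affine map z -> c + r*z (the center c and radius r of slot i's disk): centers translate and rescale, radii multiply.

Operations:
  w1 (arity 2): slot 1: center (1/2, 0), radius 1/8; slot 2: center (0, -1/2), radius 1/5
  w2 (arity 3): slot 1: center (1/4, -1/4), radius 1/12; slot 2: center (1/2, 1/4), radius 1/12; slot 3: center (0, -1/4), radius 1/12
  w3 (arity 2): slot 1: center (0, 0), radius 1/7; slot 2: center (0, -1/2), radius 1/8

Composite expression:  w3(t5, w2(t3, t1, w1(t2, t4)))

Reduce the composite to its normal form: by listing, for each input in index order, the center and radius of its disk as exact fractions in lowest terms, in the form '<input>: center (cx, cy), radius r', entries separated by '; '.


Only the slot chain above each t matters under w3; compose those maps.
t5: after 1 affine step, its disk has center (0, 0), radius 1/7
t3: after 2 affine steps, its disk has center (1/32, -17/32), radius 1/96
t1: after 2 affine steps, its disk has center (1/16, -15/32), radius 1/96
t2: after 3 affine steps, its disk has center (1/192, -17/32), radius 1/768
t4: after 3 affine steps, its disk has center (0, -103/192), radius 1/480

t1: center (1/16, -15/32), radius 1/96; t2: center (1/192, -17/32), radius 1/768; t3: center (1/32, -17/32), radius 1/96; t4: center (0, -103/192), radius 1/480; t5: center (0, 0), radius 1/7


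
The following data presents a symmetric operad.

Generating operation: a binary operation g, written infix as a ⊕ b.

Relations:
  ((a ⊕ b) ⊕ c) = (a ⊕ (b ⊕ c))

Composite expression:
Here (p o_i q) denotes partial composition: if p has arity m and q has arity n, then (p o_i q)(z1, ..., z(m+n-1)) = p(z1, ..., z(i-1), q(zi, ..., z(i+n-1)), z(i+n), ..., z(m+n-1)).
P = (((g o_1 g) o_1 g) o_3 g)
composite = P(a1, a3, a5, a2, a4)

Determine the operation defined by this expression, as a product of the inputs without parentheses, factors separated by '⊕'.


Under associativity of g, the answer is the a's in reading order.
(a1 ⊕ a3) flattens to a1 ⊕ a3
(a5 ⊕ a2) flattens to a5 ⊕ a2
((a1 ⊕ a3) ⊕ (a5 ⊕ a2)) flattens to a1 ⊕ a3 ⊕ a5 ⊕ a2
(((a1 ⊕ a3) ⊕ (a5 ⊕ a2)) ⊕ a4) flattens to a1 ⊕ a3 ⊕ a5 ⊕ a2 ⊕ a4

a1 ⊕ a3 ⊕ a5 ⊕ a2 ⊕ a4


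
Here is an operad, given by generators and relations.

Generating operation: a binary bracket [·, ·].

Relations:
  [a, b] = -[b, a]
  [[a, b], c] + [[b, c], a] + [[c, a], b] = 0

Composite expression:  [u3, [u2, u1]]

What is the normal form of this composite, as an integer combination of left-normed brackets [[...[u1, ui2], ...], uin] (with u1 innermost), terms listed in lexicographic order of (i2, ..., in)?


[[u1, u2], u3]


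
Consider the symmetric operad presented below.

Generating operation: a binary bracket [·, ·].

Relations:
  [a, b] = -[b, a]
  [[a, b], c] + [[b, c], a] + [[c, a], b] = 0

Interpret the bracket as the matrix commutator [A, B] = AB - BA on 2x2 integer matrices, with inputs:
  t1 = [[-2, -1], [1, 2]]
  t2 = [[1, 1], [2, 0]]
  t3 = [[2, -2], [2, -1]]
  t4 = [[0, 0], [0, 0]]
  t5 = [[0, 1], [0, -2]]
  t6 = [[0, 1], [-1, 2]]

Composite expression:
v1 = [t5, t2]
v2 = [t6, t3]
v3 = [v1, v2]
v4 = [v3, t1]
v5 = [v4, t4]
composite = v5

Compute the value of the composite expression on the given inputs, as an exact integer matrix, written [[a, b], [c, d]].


[[0, 0], [0, 0]]


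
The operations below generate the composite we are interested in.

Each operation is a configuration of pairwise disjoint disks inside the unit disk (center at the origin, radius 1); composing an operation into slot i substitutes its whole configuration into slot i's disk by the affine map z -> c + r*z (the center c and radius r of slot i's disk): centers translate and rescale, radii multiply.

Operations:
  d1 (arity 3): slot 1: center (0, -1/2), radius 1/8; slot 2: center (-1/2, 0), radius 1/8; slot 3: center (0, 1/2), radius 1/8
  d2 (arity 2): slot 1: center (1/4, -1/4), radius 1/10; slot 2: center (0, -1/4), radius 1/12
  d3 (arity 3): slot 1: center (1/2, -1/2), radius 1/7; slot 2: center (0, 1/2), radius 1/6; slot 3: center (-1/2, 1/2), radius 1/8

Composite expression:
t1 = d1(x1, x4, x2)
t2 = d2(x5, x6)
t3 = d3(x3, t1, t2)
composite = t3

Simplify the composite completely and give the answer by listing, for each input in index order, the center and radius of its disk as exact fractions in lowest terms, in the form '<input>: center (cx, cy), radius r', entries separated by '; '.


x1: center (0, 5/12), radius 1/48; x2: center (0, 7/12), radius 1/48; x3: center (1/2, -1/2), radius 1/7; x4: center (-1/12, 1/2), radius 1/48; x5: center (-15/32, 15/32), radius 1/80; x6: center (-1/2, 15/32), radius 1/96

Only the slot chain above each x matters under d3; compose those maps.
input x3: composing its 1 substitution step yields center (1/2, -1/2), radius 1/7
input x1: composing its 2 substitution steps yields center (0, 5/12), radius 1/48
input x4: composing its 2 substitution steps yields center (-1/12, 1/2), radius 1/48
input x2: composing its 2 substitution steps yields center (0, 7/12), radius 1/48
input x5: composing its 2 substitution steps yields center (-15/32, 15/32), radius 1/80
input x6: composing its 2 substitution steps yields center (-1/2, 15/32), radius 1/96


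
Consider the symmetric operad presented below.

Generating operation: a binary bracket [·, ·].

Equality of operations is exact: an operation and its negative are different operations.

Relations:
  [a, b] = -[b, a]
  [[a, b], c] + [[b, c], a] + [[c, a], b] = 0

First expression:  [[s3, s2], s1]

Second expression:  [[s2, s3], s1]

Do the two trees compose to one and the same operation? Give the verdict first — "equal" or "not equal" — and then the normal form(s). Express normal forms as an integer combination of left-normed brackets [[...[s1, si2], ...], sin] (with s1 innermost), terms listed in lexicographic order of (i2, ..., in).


The first composite normalizes to [[s1, s2], s3] - [[s1, s3], s2]
The second composite normalizes to -[[s1, s2], s3] + [[s1, s3], s2]
The normal forms differ: not equal.

not equal; the first gives [[s1, s2], s3] - [[s1, s3], s2] and the second -[[s1, s2], s3] + [[s1, s3], s2]


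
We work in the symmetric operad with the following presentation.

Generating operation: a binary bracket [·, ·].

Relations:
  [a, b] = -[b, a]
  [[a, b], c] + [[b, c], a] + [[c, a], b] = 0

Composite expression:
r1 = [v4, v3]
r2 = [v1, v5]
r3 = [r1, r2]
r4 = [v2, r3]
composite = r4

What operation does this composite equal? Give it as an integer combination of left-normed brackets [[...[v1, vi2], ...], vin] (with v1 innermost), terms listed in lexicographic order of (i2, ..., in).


In the tensor algebra, words opening v1 carry the v1-anchored form.
Composite bracket: [v2, [[v4, v3], [v1, v5]]]
Expanding via [a, b] = ab - ba: 16 signed words (2^4 = 16).
Only words starting with v1 matter:
  word v1v5v3v4v2 has sign -1, contributing -[[[[v1, v5], v3], v4], v2]
  word v1v5v4v3v2 has sign +1, contributing +[[[[v1, v5], v4], v3], v2]

-[[[[v1, v5], v3], v4], v2] + [[[[v1, v5], v4], v3], v2]


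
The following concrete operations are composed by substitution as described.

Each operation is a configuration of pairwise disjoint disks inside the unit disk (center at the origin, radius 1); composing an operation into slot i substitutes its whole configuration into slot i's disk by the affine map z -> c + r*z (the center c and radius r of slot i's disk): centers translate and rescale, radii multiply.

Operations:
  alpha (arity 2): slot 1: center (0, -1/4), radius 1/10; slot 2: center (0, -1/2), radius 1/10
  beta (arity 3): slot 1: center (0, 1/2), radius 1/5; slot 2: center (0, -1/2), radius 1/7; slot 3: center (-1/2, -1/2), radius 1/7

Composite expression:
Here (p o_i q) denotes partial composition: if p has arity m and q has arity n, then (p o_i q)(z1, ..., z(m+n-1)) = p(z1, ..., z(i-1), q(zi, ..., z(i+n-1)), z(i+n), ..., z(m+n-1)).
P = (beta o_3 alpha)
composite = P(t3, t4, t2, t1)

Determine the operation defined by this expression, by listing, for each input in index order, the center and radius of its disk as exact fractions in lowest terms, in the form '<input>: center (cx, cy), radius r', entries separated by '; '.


Each t-disk chains the slot maps above it in beta; radii multiply.
input t3: composing its 1 substitution step yields center (0, 1/2), radius 1/5
input t4: composing its 1 substitution step yields center (0, -1/2), radius 1/7
input t2: composing its 2 substitution steps yields center (-1/2, -15/28), radius 1/70
input t1: composing its 2 substitution steps yields center (-1/2, -4/7), radius 1/70

t1: center (-1/2, -4/7), radius 1/70; t2: center (-1/2, -15/28), radius 1/70; t3: center (0, 1/2), radius 1/5; t4: center (0, -1/2), radius 1/7


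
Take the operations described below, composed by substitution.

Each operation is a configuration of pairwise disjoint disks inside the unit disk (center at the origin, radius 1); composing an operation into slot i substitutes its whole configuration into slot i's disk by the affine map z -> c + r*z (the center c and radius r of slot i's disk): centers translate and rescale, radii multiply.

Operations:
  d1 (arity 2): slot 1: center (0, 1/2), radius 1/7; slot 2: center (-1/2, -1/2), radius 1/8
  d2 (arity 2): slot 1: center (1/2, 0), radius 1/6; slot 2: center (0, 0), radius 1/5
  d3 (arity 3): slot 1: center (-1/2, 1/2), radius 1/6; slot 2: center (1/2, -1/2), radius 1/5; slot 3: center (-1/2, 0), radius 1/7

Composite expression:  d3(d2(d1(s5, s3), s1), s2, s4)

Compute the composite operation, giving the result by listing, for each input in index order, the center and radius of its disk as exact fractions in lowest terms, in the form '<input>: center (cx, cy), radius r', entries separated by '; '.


Each s-disk chains the slot maps above it in d3; radii multiply.
for s5, the 3-step affine chain lands on center (-5/12, 37/72), radius 1/252
for s3, the 3-step affine chain lands on center (-31/72, 35/72), radius 1/288
for s1, the 2-step affine chain lands on center (-1/2, 1/2), radius 1/30
for s2, the 1-step affine chain lands on center (1/2, -1/2), radius 1/5
for s4, the 1-step affine chain lands on center (-1/2, 0), radius 1/7

s1: center (-1/2, 1/2), radius 1/30; s2: center (1/2, -1/2), radius 1/5; s3: center (-31/72, 35/72), radius 1/288; s4: center (-1/2, 0), radius 1/7; s5: center (-5/12, 37/72), radius 1/252


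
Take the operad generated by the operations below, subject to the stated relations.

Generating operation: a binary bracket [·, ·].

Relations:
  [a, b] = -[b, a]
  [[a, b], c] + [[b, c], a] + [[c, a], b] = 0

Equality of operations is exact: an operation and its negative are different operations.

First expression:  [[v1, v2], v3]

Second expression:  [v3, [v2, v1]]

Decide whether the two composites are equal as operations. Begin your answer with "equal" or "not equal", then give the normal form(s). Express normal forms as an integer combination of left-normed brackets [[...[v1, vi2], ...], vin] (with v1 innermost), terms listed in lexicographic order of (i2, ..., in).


equal; both compose to [[v1, v2], v3]

Normal form of the first expression: [[v1, v2], v3]
Normal form of the second expression: [[v1, v2], v3]
Both agree, so they are equal.


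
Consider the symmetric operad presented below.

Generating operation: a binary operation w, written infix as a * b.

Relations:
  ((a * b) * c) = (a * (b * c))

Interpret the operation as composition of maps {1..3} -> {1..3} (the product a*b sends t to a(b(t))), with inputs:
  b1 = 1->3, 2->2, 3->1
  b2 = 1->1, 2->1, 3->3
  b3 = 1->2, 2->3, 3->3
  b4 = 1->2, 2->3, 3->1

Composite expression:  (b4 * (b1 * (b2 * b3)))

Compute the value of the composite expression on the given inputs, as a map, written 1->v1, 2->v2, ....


(b2 * b3) = 1->1, 2->3, 3->3
(b1 * (b2 * b3)) = 1->3, 2->1, 3->1
(b4 * (b1 * (b2 * b3))) = 1->1, 2->2, 3->2

1->1, 2->2, 3->2


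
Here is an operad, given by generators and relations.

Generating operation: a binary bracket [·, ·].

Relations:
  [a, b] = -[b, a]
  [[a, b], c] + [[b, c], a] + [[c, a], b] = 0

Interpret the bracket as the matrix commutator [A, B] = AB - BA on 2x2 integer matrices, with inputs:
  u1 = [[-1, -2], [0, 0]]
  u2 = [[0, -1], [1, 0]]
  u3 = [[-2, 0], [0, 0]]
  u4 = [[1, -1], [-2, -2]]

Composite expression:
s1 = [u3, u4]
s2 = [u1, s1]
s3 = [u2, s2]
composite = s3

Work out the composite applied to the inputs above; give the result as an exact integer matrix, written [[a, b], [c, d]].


[[6, 16], [16, -6]]

[u3, u4] = [[0, 2], [-4, 0]]
[u1, [u3, u4]] = [[8, -2], [-4, -8]]
[u2, [u1, [u3, u4]]] = [[6, 16], [16, -6]]


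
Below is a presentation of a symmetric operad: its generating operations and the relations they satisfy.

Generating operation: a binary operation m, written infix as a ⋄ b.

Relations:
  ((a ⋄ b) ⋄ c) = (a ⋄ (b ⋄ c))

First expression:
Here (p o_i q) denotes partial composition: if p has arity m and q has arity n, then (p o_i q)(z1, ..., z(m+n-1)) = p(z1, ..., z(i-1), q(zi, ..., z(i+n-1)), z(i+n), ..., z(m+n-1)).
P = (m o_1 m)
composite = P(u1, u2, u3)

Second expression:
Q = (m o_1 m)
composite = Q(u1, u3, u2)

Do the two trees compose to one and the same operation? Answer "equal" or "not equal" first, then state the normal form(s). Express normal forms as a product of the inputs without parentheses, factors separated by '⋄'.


Reducing the first expression gives u1 ⋄ u2 ⋄ u3
Reducing the second expression gives u1 ⋄ u3 ⋄ u2
The normal forms differ: not equal.

not equal; the first gives u1 ⋄ u2 ⋄ u3 and the second u1 ⋄ u3 ⋄ u2


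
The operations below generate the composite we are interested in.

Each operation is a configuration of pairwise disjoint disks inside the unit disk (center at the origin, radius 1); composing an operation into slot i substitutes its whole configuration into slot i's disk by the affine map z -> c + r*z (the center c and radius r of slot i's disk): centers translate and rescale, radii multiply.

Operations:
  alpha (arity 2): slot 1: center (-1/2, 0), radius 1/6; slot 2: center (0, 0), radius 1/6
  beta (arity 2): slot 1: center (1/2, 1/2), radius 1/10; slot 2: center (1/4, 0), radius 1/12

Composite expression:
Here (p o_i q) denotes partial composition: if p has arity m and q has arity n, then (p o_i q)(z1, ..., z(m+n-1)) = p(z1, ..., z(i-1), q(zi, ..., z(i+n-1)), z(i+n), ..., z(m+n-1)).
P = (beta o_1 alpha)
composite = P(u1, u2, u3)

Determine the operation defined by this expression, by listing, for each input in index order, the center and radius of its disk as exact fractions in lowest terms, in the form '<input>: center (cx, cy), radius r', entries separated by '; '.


u1: center (9/20, 1/2), radius 1/60; u2: center (1/2, 1/2), radius 1/60; u3: center (1/4, 0), radius 1/12

Nesting under beta composes maps z -> c + r*z down each u-path.
u1: after 2 affine steps, its disk has center (9/20, 1/2), radius 1/60
u2: after 2 affine steps, its disk has center (1/2, 1/2), radius 1/60
u3: after 1 affine step, its disk has center (1/4, 0), radius 1/12


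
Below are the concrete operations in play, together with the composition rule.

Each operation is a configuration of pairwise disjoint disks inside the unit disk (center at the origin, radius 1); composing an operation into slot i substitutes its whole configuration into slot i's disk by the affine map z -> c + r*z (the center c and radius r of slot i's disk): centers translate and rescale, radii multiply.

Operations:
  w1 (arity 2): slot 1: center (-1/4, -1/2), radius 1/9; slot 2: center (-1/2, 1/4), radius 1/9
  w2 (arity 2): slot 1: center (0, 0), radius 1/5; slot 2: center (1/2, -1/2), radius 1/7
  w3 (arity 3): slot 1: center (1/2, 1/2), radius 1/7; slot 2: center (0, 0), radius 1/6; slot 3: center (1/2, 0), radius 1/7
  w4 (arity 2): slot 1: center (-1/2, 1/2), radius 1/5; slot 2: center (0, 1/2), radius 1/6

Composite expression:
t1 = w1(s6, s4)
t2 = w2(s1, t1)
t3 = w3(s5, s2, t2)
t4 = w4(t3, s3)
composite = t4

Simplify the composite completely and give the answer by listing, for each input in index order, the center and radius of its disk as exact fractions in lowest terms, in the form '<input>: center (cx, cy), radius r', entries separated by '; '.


Each s-disk chains the slot maps above it in w4; radii multiply.
for s5, the 2-step affine chain lands on center (-2/5, 3/5), radius 1/35
for s2, the 2-step affine chain lands on center (-1/2, 1/2), radius 1/30
for s1, the 3-step affine chain lands on center (-2/5, 1/2), radius 1/175
for s6, the 4-step affine chain lands on center (-379/980, 237/490), radius 1/2205
for s4, the 4-step affine chain lands on center (-19/49, 477/980), radius 1/2205
for s3, the 1-step affine chain lands on center (0, 1/2), radius 1/6

s1: center (-2/5, 1/2), radius 1/175; s2: center (-1/2, 1/2), radius 1/30; s3: center (0, 1/2), radius 1/6; s4: center (-19/49, 477/980), radius 1/2205; s5: center (-2/5, 3/5), radius 1/35; s6: center (-379/980, 237/490), radius 1/2205


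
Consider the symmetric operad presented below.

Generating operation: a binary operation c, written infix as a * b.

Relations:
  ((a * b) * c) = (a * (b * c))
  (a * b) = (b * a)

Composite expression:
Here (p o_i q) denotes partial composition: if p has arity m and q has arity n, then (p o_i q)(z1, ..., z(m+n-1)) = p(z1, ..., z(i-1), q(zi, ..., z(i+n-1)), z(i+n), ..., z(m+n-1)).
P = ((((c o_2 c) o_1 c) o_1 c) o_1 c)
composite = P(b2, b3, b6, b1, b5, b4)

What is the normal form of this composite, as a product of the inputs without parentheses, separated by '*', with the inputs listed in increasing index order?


Both nesting and order wash out for c; what remains is which b's occur.
(b2 * b3) linearizes to b2 * b3
((b2 * b3) * b6) linearizes to b2 * b3 * b6
(((b2 * b3) * b6) * b1) linearizes to b2 * b3 * b6 * b1
(b5 * b4) linearizes to b5 * b4
((((b2 * b3) * b6) * b1) * (b5 * b4)) linearizes to b2 * b3 * b6 * b1 * b5 * b4
reordering the factors by index: b1 * b2 * b3 * b4 * b5 * b6

b1 * b2 * b3 * b4 * b5 * b6


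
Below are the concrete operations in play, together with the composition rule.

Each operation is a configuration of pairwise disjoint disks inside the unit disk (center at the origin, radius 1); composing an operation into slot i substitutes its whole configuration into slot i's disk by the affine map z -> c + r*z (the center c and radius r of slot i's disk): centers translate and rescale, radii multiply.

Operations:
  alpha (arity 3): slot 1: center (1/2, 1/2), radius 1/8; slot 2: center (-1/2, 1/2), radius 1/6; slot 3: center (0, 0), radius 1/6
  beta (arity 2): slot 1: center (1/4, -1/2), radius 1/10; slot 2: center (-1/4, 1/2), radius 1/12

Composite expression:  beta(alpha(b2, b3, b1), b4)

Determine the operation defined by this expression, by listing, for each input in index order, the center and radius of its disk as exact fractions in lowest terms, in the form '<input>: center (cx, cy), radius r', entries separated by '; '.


b1: center (1/4, -1/2), radius 1/60; b2: center (3/10, -9/20), radius 1/80; b3: center (1/5, -9/20), radius 1/60; b4: center (-1/4, 1/2), radius 1/12

Each b-disk chains the slot maps above it in beta; radii multiply.
for b2, the 2-step affine chain lands on center (3/10, -9/20), radius 1/80
for b3, the 2-step affine chain lands on center (1/5, -9/20), radius 1/60
for b1, the 2-step affine chain lands on center (1/4, -1/2), radius 1/60
for b4, the 1-step affine chain lands on center (-1/4, 1/2), radius 1/12


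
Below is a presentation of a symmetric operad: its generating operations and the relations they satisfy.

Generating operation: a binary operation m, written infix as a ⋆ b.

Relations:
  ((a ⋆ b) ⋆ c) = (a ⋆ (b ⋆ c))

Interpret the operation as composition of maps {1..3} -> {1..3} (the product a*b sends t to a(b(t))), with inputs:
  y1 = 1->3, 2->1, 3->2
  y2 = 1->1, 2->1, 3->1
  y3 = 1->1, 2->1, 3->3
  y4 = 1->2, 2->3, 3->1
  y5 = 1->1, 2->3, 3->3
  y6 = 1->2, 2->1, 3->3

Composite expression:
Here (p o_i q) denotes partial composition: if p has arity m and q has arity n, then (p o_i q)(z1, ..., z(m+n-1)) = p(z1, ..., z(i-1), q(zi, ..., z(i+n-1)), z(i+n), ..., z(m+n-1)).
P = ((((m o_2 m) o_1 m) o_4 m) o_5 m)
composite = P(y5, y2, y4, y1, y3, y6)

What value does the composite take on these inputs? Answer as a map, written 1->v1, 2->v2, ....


1->1, 2->1, 3->1

(y5 ⋆ y2) = 1->1, 2->1, 3->1
(y3 ⋆ y6) = 1->1, 2->1, 3->3
(y1 ⋆ (y3 ⋆ y6)) = 1->3, 2->3, 3->2
(y4 ⋆ (y1 ⋆ (y3 ⋆ y6))) = 1->1, 2->1, 3->3
((y5 ⋆ y2) ⋆ (y4 ⋆ (y1 ⋆ (y3 ⋆ y6)))) = 1->1, 2->1, 3->1


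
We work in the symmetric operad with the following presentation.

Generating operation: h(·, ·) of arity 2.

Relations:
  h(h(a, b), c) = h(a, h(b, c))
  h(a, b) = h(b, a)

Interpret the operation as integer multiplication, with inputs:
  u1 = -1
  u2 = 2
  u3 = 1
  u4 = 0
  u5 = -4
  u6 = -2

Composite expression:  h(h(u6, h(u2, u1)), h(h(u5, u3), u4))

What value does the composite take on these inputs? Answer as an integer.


0

h(u2, u1) = -2
h(u6, h(u2, u1)) = 4
h(u5, u3) = -4
h(h(u5, u3), u4) = 0
h(h(u6, h(u2, u1)), h(h(u5, u3), u4)) = 0


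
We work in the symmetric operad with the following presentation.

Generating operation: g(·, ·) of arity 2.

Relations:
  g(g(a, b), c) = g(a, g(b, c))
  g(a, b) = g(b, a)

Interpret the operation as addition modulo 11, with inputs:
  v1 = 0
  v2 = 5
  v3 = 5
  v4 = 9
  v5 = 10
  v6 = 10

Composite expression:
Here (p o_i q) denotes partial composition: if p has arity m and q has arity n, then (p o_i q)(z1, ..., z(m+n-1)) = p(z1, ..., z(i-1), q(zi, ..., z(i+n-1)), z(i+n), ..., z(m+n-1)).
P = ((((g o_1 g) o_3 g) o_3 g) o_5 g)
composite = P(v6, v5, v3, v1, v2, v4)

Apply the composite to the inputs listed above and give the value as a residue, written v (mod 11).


6 (mod 11)

g(v6, v5) = 9
g(v3, v1) = 5
g(v2, v4) = 3
g(g(v3, v1), g(v2, v4)) = 8
g(g(v6, v5), g(g(v3, v1), g(v2, v4))) = 6


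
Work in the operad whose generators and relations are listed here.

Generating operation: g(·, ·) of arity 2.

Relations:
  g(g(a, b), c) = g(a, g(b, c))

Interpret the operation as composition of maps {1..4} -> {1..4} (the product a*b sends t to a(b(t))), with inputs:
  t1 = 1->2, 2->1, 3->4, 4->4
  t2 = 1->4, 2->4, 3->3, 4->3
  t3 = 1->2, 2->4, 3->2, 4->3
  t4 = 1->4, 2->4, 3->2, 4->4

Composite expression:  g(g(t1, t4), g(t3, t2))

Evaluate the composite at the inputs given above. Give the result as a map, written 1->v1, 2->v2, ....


1->1, 2->1, 3->4, 4->4


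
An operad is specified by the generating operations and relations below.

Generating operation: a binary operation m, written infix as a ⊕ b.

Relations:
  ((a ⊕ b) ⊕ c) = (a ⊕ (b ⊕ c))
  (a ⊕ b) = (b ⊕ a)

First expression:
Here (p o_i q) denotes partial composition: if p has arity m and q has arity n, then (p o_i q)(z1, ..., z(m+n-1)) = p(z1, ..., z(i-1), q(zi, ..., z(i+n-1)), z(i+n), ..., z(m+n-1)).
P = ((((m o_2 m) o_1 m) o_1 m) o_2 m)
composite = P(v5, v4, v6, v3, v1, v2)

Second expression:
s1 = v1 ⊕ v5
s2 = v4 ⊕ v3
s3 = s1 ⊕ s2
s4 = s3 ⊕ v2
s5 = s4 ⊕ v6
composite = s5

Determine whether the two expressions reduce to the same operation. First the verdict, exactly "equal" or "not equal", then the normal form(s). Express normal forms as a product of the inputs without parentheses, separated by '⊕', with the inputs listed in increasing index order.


equal; both compose to v1 ⊕ v2 ⊕ v3 ⊕ v4 ⊕ v5 ⊕ v6

Normal form of the first expression: v1 ⊕ v2 ⊕ v3 ⊕ v4 ⊕ v5 ⊕ v6
Normal form of the second expression: v1 ⊕ v2 ⊕ v3 ⊕ v4 ⊕ v5 ⊕ v6
Both agree, so they are equal.


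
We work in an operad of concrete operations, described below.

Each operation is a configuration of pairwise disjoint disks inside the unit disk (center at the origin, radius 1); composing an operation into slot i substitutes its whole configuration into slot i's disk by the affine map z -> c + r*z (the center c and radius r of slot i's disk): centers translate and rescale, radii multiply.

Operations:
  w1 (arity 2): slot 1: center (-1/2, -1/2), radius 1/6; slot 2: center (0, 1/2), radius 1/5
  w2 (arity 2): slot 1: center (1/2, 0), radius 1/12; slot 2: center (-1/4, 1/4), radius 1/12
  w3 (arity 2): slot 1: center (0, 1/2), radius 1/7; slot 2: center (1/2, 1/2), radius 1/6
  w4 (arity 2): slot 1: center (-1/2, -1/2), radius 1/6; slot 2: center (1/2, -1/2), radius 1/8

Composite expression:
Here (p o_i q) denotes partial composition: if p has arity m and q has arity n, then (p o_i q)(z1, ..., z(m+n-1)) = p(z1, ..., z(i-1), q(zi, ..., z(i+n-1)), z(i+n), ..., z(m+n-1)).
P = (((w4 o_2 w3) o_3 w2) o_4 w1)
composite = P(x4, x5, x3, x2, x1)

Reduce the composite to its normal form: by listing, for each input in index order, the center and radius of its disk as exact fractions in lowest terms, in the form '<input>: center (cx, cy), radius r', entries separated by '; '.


Each x-disk chains the slot maps above it in w4; radii multiply.
input x4: applying the 1 nested substitution gives center (-1/2, -1/2), radius 1/6
input x5: applying the 2 nested substitutions gives center (1/2, -7/16), radius 1/56
input x3: applying the 3 nested substitutions gives center (55/96, -7/16), radius 1/576
input x2: applying the 4 nested substitutions gives center (641/1152, -499/1152), radius 1/3456
input x1: applying the 4 nested substitutions gives center (107/192, -497/1152), radius 1/2880

x1: center (107/192, -497/1152), radius 1/2880; x2: center (641/1152, -499/1152), radius 1/3456; x3: center (55/96, -7/16), radius 1/576; x4: center (-1/2, -1/2), radius 1/6; x5: center (1/2, -7/16), radius 1/56


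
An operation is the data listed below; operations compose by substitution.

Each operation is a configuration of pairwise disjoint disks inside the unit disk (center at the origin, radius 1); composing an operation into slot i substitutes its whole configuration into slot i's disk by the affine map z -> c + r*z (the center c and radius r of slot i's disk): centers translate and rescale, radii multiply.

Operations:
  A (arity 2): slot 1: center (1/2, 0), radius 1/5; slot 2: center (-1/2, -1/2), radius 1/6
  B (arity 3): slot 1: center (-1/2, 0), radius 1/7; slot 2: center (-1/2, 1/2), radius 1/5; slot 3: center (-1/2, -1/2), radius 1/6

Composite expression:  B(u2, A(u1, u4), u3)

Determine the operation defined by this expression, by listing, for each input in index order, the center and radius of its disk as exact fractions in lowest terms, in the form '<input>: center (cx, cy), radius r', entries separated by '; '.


Each u-disk chains the slot maps above it in B; radii multiply.
for u2, the 1-step affine chain lands on center (-1/2, 0), radius 1/7
for u1, the 2-step affine chain lands on center (-2/5, 1/2), radius 1/25
for u4, the 2-step affine chain lands on center (-3/5, 2/5), radius 1/30
for u3, the 1-step affine chain lands on center (-1/2, -1/2), radius 1/6

u1: center (-2/5, 1/2), radius 1/25; u2: center (-1/2, 0), radius 1/7; u3: center (-1/2, -1/2), radius 1/6; u4: center (-3/5, 2/5), radius 1/30


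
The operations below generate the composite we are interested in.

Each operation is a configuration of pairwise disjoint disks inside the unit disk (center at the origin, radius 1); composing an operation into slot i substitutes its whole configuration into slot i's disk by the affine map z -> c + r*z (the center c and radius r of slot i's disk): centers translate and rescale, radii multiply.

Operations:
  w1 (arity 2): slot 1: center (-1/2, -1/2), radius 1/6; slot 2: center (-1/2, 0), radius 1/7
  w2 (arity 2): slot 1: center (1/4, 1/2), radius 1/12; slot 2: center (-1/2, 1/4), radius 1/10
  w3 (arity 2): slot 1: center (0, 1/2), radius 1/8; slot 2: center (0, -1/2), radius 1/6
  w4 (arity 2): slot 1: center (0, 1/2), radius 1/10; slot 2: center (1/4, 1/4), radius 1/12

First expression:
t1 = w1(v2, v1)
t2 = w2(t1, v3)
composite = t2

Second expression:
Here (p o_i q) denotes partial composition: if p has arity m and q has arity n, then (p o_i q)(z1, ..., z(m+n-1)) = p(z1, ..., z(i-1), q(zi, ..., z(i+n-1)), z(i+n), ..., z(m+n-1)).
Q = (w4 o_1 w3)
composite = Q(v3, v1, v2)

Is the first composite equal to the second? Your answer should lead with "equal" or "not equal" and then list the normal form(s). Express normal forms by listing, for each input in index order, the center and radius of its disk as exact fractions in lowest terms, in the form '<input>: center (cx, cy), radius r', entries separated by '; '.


The first expression, normalized: v1: center (5/24, 1/2), radius 1/84; v2: center (5/24, 11/24), radius 1/72; v3: center (-1/2, 1/4), radius 1/10
The second expression, normalized: v1: center (0, 9/20), radius 1/60; v2: center (1/4, 1/4), radius 1/12; v3: center (0, 11/20), radius 1/80
No match — not equal.

not equal: they reduce to v1: center (5/24, 1/2), radius 1/84; v2: center (5/24, 11/24), radius 1/72; v3: center (-1/2, 1/4), radius 1/10 and v1: center (0, 9/20), radius 1/60; v2: center (1/4, 1/4), radius 1/12; v3: center (0, 11/20), radius 1/80


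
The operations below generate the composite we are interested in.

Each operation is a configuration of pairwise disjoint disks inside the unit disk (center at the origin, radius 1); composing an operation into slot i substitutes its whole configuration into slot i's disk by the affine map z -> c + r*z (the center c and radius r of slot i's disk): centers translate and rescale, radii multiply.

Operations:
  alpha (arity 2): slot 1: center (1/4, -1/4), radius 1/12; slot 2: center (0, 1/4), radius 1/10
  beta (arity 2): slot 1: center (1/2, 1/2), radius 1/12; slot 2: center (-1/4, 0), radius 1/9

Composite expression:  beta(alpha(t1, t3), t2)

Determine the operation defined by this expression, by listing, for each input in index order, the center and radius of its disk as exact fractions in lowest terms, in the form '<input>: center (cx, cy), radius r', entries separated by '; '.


t1: center (25/48, 23/48), radius 1/144; t2: center (-1/4, 0), radius 1/9; t3: center (1/2, 25/48), radius 1/120

Affine substitution under beta: radii multiply and t-centers shift.
t1: after 2 affine steps, its disk has center (25/48, 23/48), radius 1/144
t3: after 2 affine steps, its disk has center (1/2, 25/48), radius 1/120
t2: after 1 affine step, its disk has center (-1/4, 0), radius 1/9


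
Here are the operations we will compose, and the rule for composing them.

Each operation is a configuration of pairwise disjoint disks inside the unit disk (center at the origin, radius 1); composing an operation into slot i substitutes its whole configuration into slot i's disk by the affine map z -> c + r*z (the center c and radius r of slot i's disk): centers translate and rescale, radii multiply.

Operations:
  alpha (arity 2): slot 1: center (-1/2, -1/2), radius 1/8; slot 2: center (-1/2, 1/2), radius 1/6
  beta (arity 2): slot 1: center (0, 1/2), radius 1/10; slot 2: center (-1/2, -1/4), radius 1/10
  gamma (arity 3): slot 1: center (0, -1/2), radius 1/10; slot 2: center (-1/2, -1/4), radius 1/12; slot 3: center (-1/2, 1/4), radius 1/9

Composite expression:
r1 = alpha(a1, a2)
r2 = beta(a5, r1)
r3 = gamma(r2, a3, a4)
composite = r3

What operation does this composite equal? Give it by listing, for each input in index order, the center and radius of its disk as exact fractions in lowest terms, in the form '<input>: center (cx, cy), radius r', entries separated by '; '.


a1: center (-11/200, -53/100), radius 1/800; a2: center (-11/200, -13/25), radius 1/600; a3: center (-1/2, -1/4), radius 1/12; a4: center (-1/2, 1/4), radius 1/9; a5: center (0, -9/20), radius 1/100

Only the slot chain above each a matters under gamma; compose those maps.
for a5, the 2-step affine chain lands on center (0, -9/20), radius 1/100
for a1, the 3-step affine chain lands on center (-11/200, -53/100), radius 1/800
for a2, the 3-step affine chain lands on center (-11/200, -13/25), radius 1/600
for a3, the 1-step affine chain lands on center (-1/2, -1/4), radius 1/12
for a4, the 1-step affine chain lands on center (-1/2, 1/4), radius 1/9


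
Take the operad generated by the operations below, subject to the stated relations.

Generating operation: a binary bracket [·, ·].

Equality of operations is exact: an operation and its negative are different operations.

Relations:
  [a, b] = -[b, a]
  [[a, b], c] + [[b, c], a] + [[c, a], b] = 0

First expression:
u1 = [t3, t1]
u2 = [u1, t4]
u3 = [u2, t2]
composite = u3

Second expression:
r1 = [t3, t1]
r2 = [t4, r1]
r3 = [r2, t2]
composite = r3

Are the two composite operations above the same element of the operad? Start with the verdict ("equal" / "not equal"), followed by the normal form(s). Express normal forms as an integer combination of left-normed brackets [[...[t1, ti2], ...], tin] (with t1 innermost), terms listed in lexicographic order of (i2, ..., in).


not equal; first: -[[[t1, t3], t4], t2]; second: [[[t1, t3], t4], t2]

Reducing the first expression gives -[[[t1, t3], t4], t2]
Reducing the second expression gives [[[t1, t3], t4], t2]
Distinct normal forms: not equal.


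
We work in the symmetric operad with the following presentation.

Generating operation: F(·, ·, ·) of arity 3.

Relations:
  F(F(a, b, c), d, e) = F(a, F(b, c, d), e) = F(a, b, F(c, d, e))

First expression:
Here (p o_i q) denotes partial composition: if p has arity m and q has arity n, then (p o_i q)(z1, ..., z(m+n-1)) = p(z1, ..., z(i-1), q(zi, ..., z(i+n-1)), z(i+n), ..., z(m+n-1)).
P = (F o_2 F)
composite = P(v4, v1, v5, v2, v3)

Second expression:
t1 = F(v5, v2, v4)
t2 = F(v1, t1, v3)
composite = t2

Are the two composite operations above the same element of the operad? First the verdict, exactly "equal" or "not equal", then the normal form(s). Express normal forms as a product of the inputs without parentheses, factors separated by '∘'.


The first expression, normalized: v4 ∘ v1 ∘ v5 ∘ v2 ∘ v3
The second expression, normalized: v1 ∘ v5 ∘ v2 ∘ v4 ∘ v3
Distinct normal forms: not equal.

not equal; the first gives v4 ∘ v1 ∘ v5 ∘ v2 ∘ v3 and the second v1 ∘ v5 ∘ v2 ∘ v4 ∘ v3


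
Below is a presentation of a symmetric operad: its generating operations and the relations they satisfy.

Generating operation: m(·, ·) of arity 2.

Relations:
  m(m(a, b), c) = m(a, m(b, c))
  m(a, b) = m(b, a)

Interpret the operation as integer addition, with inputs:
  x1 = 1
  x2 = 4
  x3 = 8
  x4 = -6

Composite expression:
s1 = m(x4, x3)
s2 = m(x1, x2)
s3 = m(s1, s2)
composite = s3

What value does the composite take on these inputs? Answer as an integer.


m(x4, x3) = 2
m(x1, x2) = 5
m(m(x4, x3), m(x1, x2)) = 7

7


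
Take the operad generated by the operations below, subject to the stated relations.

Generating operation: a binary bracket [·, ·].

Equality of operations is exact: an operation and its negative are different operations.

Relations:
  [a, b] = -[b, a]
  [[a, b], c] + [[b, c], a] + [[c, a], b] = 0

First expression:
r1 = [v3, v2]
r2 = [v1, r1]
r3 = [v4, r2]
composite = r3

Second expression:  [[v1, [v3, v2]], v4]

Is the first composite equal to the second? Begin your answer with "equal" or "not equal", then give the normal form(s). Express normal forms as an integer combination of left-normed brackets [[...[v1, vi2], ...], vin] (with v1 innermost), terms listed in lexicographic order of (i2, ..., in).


not equal; first: [[[v1, v2], v3], v4] - [[[v1, v3], v2], v4]; second: -[[[v1, v2], v3], v4] + [[[v1, v3], v2], v4]

The first composite normalizes to [[[v1, v2], v3], v4] - [[[v1, v3], v2], v4]
The second composite normalizes to -[[[v1, v2], v3], v4] + [[[v1, v3], v2], v4]
Distinct normal forms: not equal.


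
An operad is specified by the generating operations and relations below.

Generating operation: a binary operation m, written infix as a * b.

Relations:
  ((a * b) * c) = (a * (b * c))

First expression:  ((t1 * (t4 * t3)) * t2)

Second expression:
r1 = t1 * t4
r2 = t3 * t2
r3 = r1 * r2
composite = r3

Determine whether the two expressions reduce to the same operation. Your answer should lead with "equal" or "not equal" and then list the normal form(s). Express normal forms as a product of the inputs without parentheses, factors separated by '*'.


equal; the common form is t1 * t4 * t3 * t2
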